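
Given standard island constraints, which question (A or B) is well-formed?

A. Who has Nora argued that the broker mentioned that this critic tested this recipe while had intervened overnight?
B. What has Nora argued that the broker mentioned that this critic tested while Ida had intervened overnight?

In A, the wh-phrase is extracted from inside an adjunct island (introduced by "while"), which blocks movement.
In B, the extraction path crosses only that-complement boundaries, which are transparent.
So B is grammatical.

B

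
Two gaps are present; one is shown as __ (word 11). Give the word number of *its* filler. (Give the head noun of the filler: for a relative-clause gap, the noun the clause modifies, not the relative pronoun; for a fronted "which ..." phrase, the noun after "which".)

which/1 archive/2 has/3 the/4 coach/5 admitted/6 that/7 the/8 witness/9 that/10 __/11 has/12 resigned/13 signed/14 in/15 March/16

9

The marked gap is inside the relative clause, the subject of "resigned".
Its filler is the head noun "witness" (via "that"), at word 9.
(The other dependency links word 2 to a gap after word 14.)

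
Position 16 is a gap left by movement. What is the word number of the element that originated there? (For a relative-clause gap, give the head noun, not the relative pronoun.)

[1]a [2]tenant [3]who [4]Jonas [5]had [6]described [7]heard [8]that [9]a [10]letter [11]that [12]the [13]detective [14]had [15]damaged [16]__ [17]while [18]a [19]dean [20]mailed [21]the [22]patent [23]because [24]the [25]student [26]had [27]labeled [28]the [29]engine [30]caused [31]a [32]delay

10

The gap at 16 is the object of "damaged", inside a relative clause.
The relative pronoun is "that" (word 11); it is bound by the head noun immediately before it.
Its filler is the head noun "letter", at word 10.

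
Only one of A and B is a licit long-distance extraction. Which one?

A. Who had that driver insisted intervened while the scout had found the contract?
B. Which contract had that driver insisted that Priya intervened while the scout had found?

A

In B, the wh-phrase is extracted from inside an adjunct island (introduced by "while"), which blocks movement.
In A, the extraction path crosses only that-complement boundaries, which are transparent.
So A is grammatical.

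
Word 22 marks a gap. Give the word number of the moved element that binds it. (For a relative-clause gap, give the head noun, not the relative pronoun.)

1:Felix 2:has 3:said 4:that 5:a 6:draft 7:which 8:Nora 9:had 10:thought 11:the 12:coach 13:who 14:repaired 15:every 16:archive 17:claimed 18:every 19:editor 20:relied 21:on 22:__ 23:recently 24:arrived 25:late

The gap at 22 is the prepositional object of "relied", inside a relative clause.
The relative pronoun is "which" (word 7); it is bound by the head noun immediately before it.
Its filler is the head noun "draft", at word 6.

6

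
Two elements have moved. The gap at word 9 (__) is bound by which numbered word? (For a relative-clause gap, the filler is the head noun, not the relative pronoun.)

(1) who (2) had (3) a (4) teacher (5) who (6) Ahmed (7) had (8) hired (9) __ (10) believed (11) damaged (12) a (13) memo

4

The marked gap is inside the relative clause, the direct object of "hired".
Its filler is the head noun "teacher" (via "who"), at word 4.
(The other dependency links word 1 to a gap after word 10.)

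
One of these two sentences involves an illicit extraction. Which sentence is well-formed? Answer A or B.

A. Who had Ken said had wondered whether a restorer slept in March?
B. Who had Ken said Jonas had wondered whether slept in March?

A

In B, the wh-phrase is extracted from inside a wh-island (introduced by "whether"), which blocks movement.
In A, the extraction path crosses only that-complement boundaries, which are transparent.
So A is grammatical.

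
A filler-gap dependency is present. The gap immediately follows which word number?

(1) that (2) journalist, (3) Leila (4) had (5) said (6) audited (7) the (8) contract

The displaced element is "that journalist" (word 2).
It is linked across 1 clause boundary (Ø).
It functions as the subject of "audited", so the gap sits immediately after word 5 ("said").
Base order: Leila had said that journalist audited the contract.

5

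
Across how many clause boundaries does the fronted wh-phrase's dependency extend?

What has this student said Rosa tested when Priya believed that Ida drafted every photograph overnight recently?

"what" is extracted from the object of "tested".
Boundaries crossed, outermost first: [Ø] — 1 in total.

1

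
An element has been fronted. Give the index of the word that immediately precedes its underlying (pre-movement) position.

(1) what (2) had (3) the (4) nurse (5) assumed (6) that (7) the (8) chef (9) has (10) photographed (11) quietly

The displaced element is "what" (word 1).
It is linked across 1 clause boundary (that).
It functions as the direct object of "photographed", so the gap sits immediately after word 10 ("photographed").
Base order: The nurse had assumed that the chef has photographed what quietly.

10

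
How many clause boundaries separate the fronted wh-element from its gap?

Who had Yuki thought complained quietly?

1

"who" is extracted from the subject of "complained".
Boundaries crossed, outermost first: [Ø] — 1 in total.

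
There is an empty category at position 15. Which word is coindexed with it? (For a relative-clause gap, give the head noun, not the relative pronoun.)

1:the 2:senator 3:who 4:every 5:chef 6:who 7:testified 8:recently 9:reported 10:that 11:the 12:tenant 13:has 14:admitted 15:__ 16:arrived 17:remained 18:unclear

2

The gap at 15 is the subject of "arrived", inside a relative clause.
The relative pronoun is "who" (word 3); it is bound by the head noun immediately before it.
Its filler is the head noun "senator", at word 2.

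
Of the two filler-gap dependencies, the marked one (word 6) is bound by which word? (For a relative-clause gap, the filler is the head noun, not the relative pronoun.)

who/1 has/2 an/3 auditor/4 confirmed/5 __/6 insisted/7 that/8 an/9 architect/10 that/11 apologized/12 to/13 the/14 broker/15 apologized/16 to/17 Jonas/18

1

The marked gap is the subject of "insisted".
Its filler is the fronted wh-phrase "who", at word 1.
(The other dependency links word 10 to a gap after word 11.)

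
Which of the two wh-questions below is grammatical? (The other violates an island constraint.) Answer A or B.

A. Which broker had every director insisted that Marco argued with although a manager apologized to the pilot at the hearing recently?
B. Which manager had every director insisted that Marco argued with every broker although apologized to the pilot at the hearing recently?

A

In B, the wh-phrase is extracted from inside an adjunct island (introduced by "although"), which blocks movement.
In A, the extraction path crosses only that-complement boundaries, which are transparent.
So A is grammatical.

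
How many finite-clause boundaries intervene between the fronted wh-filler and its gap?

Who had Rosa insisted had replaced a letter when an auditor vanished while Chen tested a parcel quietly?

"who" is extracted from the subject of "replaced".
Boundaries crossed, outermost first: [Ø] — 1 in total.

1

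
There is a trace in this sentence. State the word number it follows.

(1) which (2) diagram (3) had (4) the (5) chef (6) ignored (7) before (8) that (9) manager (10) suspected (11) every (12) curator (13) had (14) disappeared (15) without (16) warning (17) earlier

6

The displaced element is "which diagram" (word 2).
It functions as the direct object of "ignored", so the gap sits immediately after word 6 ("ignored").
Base order: The chef had ignored which diagram before that manager suspected every curator had disappeared without warning earlier.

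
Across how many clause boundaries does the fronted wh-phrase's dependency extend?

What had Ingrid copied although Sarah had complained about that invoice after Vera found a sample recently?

0

"what" originates inside the matrix clause — no clause boundary is crossed.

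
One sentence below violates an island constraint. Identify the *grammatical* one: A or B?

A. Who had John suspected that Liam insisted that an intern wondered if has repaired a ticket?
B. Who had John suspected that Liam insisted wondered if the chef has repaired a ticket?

B

In A, the wh-phrase is extracted from inside a wh-island (introduced by "if"), which blocks movement.
In B, the extraction path crosses only that-complement boundaries, which are transparent.
So B is grammatical.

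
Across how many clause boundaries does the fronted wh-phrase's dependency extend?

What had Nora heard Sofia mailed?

"what" is extracted from the object of "mailed".
Boundaries crossed, outermost first: [Ø] — 1 in total.

1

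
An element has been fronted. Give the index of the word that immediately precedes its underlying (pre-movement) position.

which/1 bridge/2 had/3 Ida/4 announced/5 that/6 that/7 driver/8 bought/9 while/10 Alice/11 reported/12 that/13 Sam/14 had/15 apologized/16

The displaced element is "which bridge" (word 2).
It is linked across 1 clause boundary (that).
It functions as the direct object of "bought", so the gap sits immediately after word 9 ("bought").
Base order: Ida had announced that that driver bought which bridge while Alice reported that Sam had apologized.

9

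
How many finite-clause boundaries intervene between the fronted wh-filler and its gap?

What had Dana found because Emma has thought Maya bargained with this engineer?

0

"what" originates inside the matrix clause — no clause boundary is crossed.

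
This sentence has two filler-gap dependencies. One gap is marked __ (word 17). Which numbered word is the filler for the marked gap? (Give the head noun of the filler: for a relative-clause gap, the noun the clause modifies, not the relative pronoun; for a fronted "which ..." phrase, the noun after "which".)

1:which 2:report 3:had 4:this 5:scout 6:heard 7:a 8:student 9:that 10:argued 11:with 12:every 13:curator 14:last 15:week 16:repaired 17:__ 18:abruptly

The marked gap is the direct object of "repaired".
Its filler is the fronted wh-phrase "which report", at word 2.
(The other dependency links word 8 to a gap after word 9.)

2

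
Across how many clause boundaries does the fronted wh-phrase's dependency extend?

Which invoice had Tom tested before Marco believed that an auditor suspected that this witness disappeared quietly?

"which invoice" originates inside the matrix clause — no clause boundary is crossed.

0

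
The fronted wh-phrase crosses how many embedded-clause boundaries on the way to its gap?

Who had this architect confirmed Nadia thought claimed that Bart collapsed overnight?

"who" is extracted from the subject of "claimed".
Boundaries crossed, outermost first: [Ø], [Ø] — 2 in total.

2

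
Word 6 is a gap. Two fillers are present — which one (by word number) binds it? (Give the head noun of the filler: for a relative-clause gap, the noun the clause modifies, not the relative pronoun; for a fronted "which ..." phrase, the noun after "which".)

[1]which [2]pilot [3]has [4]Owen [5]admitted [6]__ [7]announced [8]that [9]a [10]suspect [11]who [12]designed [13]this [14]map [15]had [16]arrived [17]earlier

2

The marked gap is the subject of "announced".
Its filler is the fronted wh-phrase "which pilot", at word 2.
(The other dependency links word 10 to a gap after word 11.)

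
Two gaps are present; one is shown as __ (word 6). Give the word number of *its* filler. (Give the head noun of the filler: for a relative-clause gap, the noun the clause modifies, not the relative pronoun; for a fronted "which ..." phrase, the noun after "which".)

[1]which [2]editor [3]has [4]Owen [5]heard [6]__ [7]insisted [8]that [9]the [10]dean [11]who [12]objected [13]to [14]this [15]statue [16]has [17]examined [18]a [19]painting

2

The marked gap is the subject of "insisted".
Its filler is the fronted wh-phrase "which editor", at word 2.
(The other dependency links word 10 to a gap after word 11.)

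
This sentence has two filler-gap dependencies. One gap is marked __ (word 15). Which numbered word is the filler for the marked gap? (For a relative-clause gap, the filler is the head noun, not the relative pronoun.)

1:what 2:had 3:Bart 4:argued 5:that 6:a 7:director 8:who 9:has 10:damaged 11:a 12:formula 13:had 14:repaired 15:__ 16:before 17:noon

The marked gap is the direct object of "repaired".
Its filler is the fronted wh-phrase "what", at word 1.
(The other dependency links word 7 to a gap after word 8.)

1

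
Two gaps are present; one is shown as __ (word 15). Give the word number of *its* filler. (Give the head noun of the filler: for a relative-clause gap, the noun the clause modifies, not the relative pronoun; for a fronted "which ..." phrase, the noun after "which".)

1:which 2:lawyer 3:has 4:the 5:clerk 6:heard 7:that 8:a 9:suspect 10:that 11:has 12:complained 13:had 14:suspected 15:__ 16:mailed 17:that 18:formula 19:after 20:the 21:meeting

The marked gap is the subject of "mailed".
Its filler is the fronted wh-phrase "which lawyer", at word 2.
(The other dependency links word 9 to a gap after word 10.)

2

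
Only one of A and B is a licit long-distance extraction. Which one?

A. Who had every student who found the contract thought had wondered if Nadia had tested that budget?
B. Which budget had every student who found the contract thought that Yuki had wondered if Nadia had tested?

A

In B, the wh-phrase is extracted from inside a wh-island (introduced by "if"), which blocks movement.
In A, the extraction path crosses only that-complement boundaries, which are transparent.
So A is grammatical.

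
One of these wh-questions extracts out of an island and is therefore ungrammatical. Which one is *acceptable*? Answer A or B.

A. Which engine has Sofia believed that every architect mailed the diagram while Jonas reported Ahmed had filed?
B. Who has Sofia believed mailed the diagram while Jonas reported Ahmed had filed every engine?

In A, the wh-phrase is extracted from inside an adjunct island (introduced by "while"), which blocks movement.
In B, the extraction path crosses only that-complement boundaries, which are transparent.
So B is grammatical.

B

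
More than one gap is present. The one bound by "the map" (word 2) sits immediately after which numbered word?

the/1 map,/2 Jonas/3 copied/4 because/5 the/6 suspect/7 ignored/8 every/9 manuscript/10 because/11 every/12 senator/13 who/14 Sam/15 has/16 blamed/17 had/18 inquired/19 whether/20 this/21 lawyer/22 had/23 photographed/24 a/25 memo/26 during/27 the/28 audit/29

4

The displaced element is "the map" (word 2).
It functions as the direct object of "copied", so the gap sits immediately after word 4 ("copied").
Base order: Jonas copied the map because the suspect ignored every manuscript because every senator who Sam has blamed had inquired whether this lawyer had photographed a memo during the audit.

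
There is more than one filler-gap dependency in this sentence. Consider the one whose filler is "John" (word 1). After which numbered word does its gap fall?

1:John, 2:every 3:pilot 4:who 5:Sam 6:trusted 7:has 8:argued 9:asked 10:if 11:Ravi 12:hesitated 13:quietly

The displaced element is "John" (word 1).
It is linked across 1 clause boundary (Ø).
It functions as the subject of "asked", so the gap sits immediately after word 8 ("argued").
Base order: Every pilot who Sam trusted has argued that John asked if Ravi hesitated quietly.

8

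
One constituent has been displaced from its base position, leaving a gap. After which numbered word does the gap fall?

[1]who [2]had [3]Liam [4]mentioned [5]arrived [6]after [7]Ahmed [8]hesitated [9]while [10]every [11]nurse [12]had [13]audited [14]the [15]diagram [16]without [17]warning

4

The displaced element is "who" (word 1).
It is linked across 1 clause boundary (Ø).
It functions as the subject of "arrived", so the gap sits immediately after word 4 ("mentioned").
Base order: Liam had mentioned that who arrived after Ahmed hesitated while every nurse had audited the diagram without warning.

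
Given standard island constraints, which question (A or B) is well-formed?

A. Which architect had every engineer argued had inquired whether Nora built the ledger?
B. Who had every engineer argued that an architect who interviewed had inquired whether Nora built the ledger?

In B, the wh-phrase is extracted from inside a complex-NP island (relative clause) (introduced by "who"), which blocks movement.
In A, the extraction path crosses only that-complement boundaries, which are transparent.
So A is grammatical.

A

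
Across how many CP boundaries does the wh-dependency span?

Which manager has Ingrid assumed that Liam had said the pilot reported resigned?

"which manager" is extracted from the subject of "resigned".
Boundaries crossed, outermost first: [that], [Ø], [Ø] — 3 in total.

3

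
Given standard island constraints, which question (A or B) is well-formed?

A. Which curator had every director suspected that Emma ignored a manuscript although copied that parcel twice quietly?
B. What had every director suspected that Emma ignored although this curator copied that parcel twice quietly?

In A, the wh-phrase is extracted from inside an adjunct island (introduced by "although"), which blocks movement.
In B, the extraction path crosses only that-complement boundaries, which are transparent.
So B is grammatical.

B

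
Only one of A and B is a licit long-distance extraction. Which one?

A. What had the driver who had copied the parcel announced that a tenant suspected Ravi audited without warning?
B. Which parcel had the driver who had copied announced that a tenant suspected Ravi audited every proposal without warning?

In B, the wh-phrase is extracted from inside a complex-NP island (relative clause) (introduced by "who"), which blocks movement.
In A, the extraction path crosses only that-complement boundaries, which are transparent.
So A is grammatical.

A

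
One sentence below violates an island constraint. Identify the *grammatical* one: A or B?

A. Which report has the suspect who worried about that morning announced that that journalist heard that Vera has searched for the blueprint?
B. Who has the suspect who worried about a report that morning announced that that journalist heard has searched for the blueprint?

B

In A, the wh-phrase is extracted from inside a complex-NP island (relative clause) (introduced by "who"), which blocks movement.
In B, the extraction path crosses only that-complement boundaries, which are transparent.
So B is grammatical.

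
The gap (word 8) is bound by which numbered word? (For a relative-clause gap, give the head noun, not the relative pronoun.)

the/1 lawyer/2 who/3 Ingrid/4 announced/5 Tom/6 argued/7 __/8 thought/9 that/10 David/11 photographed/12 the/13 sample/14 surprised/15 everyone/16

2

The gap at 8 is the subject of "thought", inside a relative clause.
The relative pronoun is "who" (word 3); it is bound by the head noun immediately before it.
Its filler is the head noun "lawyer", at word 2.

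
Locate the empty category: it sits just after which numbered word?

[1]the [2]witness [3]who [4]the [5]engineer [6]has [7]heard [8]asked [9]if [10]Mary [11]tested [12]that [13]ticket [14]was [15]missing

The displaced element is "the witness" (word 2).
It is linked across 1 clause boundary (Ø).
It functions as the subject of "asked", so the gap sits immediately after word 7 ("heard").
Base order: The engineer has heard that the witness asked if Mary tested that ticket.

7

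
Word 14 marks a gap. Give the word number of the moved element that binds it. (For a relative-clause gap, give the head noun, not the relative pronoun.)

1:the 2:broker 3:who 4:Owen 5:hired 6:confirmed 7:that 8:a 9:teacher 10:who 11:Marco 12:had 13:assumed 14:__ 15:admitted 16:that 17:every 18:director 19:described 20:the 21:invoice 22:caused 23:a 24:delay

The gap at 14 is the subject of "admitted", inside a relative clause.
The relative pronoun is "who" (word 10); it is bound by the head noun immediately before it.
Its filler is the head noun "teacher", at word 9.

9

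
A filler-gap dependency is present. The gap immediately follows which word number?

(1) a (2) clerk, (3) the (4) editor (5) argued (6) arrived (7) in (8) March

The displaced element is "a clerk" (word 2).
It is linked across 1 clause boundary (Ø).
It functions as the subject of "arrived", so the gap sits immediately after word 5 ("argued").
Base order: The editor argued a clerk arrived in March.

5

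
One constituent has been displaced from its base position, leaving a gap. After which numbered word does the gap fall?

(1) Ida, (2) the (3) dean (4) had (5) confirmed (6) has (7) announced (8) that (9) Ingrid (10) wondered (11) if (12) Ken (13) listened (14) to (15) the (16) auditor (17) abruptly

The displaced element is "Ida" (word 1).
It is linked across 1 clause boundary (Ø).
It functions as the subject of "announced", so the gap sits immediately after word 5 ("confirmed").
Base order: The dean had confirmed that Ida has announced that Ingrid wondered if Ken listened to the auditor abruptly.

5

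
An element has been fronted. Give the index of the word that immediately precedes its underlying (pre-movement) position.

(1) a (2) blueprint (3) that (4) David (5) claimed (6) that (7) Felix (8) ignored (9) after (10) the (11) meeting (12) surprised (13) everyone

8

The displaced element is "a blueprint" (word 2).
It is linked across 1 clause boundary (that).
It functions as the direct object of "ignored", so the gap sits immediately after word 8 ("ignored").
Base order: David claimed that Felix ignored a blueprint after the meeting.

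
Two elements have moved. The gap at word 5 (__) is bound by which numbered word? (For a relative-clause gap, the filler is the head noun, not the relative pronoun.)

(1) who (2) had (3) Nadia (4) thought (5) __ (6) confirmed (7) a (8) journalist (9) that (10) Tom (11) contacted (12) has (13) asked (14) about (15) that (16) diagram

The marked gap is the subject of "confirmed".
Its filler is the fronted wh-phrase "who", at word 1.
(The other dependency links word 8 to a gap after word 11.)

1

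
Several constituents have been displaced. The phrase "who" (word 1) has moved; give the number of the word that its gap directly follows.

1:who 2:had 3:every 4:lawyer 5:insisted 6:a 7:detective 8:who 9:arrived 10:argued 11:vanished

The displaced element is "who" (word 1).
It is linked across 2 clause boundaries (Ø → Ø).
It functions as the subject of "vanished", so the gap sits immediately after word 10 ("argued").
Base order: Every lawyer had insisted a detective who arrived argued that who vanished.

10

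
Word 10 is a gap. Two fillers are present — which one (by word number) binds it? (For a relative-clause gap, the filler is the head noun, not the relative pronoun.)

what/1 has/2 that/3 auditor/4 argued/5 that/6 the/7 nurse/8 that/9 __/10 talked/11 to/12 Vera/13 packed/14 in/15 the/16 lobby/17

The marked gap is inside the relative clause, the subject of "talked".
Its filler is the head noun "nurse" (via "that"), at word 8.
(The other dependency links word 1 to a gap after word 14.)

8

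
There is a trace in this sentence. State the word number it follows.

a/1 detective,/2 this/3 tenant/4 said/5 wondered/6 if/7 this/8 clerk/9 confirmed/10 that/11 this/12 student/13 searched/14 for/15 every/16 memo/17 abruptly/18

5

The displaced element is "a detective" (word 2).
It is linked across 1 clause boundary (Ø).
It functions as the subject of "wondered", so the gap sits immediately after word 5 ("said").
Base order: This tenant said that a detective wondered if this clerk confirmed that this student searched for every memo abruptly.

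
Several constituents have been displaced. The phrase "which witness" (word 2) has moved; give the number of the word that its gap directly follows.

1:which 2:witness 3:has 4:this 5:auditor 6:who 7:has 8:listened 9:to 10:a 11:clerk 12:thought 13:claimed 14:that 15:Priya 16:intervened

The displaced element is "which witness" (word 2).
It is linked across 1 clause boundary (Ø).
It functions as the subject of "claimed", so the gap sits immediately after word 12 ("thought").
Base order: This auditor who has listened to a clerk has thought that which witness claimed that Priya intervened.

12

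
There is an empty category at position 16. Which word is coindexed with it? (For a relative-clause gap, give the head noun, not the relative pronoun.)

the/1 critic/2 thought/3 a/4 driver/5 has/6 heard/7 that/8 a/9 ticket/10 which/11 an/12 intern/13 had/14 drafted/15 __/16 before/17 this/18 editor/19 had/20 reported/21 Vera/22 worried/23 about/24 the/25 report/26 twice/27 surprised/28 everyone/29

10

The gap at 16 is the object of "drafted", inside a relative clause.
The relative pronoun is "which" (word 11); it is bound by the head noun immediately before it.
Its filler is the head noun "ticket", at word 10.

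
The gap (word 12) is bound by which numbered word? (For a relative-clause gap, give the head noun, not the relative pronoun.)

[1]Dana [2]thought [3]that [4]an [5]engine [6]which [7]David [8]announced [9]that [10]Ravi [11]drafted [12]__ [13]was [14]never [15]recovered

5

The gap at 12 is the object of "drafted", inside a relative clause.
The relative pronoun is "which" (word 6); it is bound by the head noun immediately before it.
Its filler is the head noun "engine", at word 5.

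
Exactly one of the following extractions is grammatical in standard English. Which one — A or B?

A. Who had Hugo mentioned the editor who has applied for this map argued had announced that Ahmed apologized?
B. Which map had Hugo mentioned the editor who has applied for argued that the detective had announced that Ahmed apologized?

A

In B, the wh-phrase is extracted from inside a complex-NP island (relative clause) (introduced by "who"), which blocks movement.
In A, the extraction path crosses only that-complement boundaries, which are transparent.
So A is grammatical.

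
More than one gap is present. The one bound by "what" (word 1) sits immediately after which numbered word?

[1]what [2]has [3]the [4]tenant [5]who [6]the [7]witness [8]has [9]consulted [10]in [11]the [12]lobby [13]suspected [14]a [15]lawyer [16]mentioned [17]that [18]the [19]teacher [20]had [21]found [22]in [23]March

21

The displaced element is "what" (word 1).
It is linked across 2 clause boundaries (Ø → that).
It functions as the direct object of "found", so the gap sits immediately after word 21 ("found").
Base order: The tenant who the witness has consulted in the lobby has suspected a lawyer mentioned that the teacher had found what in March.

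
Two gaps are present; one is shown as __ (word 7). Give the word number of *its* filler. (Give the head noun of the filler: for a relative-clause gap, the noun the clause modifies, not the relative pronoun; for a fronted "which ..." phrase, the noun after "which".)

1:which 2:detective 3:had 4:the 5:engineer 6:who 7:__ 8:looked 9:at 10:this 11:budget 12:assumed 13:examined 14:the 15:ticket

The marked gap is inside the relative clause, the subject of "looked".
Its filler is the head noun "engineer" (via "who"), at word 5.
(The other dependency links word 2 to a gap after word 12.)

5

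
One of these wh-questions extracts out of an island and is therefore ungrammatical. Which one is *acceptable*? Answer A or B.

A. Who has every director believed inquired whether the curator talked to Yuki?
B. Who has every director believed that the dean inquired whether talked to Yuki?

A

In B, the wh-phrase is extracted from inside a wh-island (introduced by "whether"), which blocks movement.
In A, the extraction path crosses only that-complement boundaries, which are transparent.
So A is grammatical.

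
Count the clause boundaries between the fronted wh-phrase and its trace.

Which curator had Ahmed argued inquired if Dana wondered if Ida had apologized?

"which curator" is extracted from the subject of "inquired".
Boundaries crossed, outermost first: [Ø] — 1 in total.

1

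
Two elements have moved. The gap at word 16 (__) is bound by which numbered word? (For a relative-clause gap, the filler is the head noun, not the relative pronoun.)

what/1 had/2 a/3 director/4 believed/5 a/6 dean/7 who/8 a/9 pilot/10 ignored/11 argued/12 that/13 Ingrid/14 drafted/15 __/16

The marked gap is the direct object of "drafted".
Its filler is the fronted wh-phrase "what", at word 1.
(The other dependency links word 7 to a gap after word 11.)

1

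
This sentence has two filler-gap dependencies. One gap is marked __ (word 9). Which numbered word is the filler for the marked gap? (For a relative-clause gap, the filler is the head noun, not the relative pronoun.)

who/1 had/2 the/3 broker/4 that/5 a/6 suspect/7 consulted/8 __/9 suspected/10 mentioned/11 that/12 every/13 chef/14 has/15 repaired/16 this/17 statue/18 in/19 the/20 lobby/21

4

The marked gap is inside the relative clause, the direct object of "consulted".
Its filler is the head noun "broker" (via "that"), at word 4.
(The other dependency links word 1 to a gap after word 10.)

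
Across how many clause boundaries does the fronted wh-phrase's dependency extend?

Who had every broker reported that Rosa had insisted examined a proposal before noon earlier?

2

"who" is extracted from the subject of "examined".
Boundaries crossed, outermost first: [that], [Ø] — 2 in total.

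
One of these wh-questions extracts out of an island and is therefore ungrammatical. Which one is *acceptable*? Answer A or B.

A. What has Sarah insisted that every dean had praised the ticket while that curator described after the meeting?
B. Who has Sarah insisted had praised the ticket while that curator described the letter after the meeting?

In A, the wh-phrase is extracted from inside an adjunct island (introduced by "while"), which blocks movement.
In B, the extraction path crosses only that-complement boundaries, which are transparent.
So B is grammatical.

B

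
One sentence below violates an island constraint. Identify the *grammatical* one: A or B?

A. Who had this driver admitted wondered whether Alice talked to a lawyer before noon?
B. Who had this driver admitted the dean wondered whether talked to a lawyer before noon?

A

In B, the wh-phrase is extracted from inside a wh-island (introduced by "whether"), which blocks movement.
In A, the extraction path crosses only that-complement boundaries, which are transparent.
So A is grammatical.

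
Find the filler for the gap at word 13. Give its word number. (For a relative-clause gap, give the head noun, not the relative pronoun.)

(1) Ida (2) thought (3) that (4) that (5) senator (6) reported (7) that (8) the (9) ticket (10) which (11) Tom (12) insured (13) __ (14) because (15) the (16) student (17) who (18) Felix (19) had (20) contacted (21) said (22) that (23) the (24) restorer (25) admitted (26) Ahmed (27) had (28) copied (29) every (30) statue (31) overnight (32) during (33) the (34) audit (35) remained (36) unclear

9

The gap at 13 is the object of "insured", inside a relative clause.
The relative pronoun is "which" (word 10); it is bound by the head noun immediately before it.
Its filler is the head noun "ticket", at word 9.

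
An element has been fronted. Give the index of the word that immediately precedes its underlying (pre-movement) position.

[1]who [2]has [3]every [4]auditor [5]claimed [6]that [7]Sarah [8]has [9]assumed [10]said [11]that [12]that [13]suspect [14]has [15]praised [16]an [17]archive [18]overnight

9

The displaced element is "who" (word 1).
It is linked across 2 clause boundaries (that → Ø).
It functions as the subject of "said", so the gap sits immediately after word 9 ("assumed").
Base order: Every auditor has claimed that Sarah has assumed who said that that suspect has praised an archive overnight.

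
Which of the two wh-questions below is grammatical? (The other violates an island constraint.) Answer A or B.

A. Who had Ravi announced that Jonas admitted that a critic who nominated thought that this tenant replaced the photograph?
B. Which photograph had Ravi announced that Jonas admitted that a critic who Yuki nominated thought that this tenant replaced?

B

In A, the wh-phrase is extracted from inside a complex-NP island (relative clause) (introduced by "who"), which blocks movement.
In B, the extraction path crosses only that-complement boundaries, which are transparent.
So B is grammatical.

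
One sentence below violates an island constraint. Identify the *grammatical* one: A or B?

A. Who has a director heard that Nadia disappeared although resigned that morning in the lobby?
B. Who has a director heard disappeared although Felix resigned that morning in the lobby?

B

In A, the wh-phrase is extracted from inside an adjunct island (introduced by "although"), which blocks movement.
In B, the extraction path crosses only that-complement boundaries, which are transparent.
So B is grammatical.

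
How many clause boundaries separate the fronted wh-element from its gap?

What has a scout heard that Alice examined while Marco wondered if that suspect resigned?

"what" is extracted from the object of "examined".
Boundaries crossed, outermost first: [that] — 1 in total.

1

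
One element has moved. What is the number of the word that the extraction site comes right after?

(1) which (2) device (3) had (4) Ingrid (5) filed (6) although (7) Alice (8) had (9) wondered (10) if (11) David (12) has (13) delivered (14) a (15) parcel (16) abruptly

The displaced element is "which device" (word 2).
It functions as the direct object of "filed", so the gap sits immediately after word 5 ("filed").
Base order: Ingrid had filed which device although Alice had wondered if David has delivered a parcel abruptly.

5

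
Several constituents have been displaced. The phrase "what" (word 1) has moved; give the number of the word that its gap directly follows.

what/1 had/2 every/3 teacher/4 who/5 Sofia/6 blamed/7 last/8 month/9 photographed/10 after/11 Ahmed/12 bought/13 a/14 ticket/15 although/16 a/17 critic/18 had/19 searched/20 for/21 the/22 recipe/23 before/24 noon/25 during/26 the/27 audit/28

The displaced element is "what" (word 1).
It functions as the direct object of "photographed", so the gap sits immediately after word 10 ("photographed").
Base order: Every teacher who Sofia blamed last month had photographed what after Ahmed bought a ticket although a critic had searched for the recipe before noon during the audit.

10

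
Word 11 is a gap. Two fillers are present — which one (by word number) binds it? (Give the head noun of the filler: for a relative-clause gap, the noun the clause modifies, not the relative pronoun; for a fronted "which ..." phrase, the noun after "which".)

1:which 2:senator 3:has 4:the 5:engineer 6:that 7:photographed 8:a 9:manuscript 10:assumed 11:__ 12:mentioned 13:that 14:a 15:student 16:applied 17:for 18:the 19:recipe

2

The marked gap is the subject of "mentioned".
Its filler is the fronted wh-phrase "which senator", at word 2.
(The other dependency links word 5 to a gap after word 6.)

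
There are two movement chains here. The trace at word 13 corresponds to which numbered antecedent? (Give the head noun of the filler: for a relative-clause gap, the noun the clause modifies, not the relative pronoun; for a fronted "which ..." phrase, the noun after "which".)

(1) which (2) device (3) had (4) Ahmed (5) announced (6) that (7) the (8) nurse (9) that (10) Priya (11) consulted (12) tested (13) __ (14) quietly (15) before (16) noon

2

The marked gap is the direct object of "tested".
Its filler is the fronted wh-phrase "which device", at word 2.
(The other dependency links word 8 to a gap after word 11.)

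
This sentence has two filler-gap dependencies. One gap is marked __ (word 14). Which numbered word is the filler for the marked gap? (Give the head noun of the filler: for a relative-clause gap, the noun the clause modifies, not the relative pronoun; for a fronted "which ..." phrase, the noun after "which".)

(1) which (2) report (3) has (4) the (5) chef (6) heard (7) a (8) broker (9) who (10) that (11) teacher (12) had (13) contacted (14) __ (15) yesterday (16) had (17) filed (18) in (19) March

8

The marked gap is inside the relative clause, the direct object of "contacted".
Its filler is the head noun "broker" (via "who"), at word 8.
(The other dependency links word 2 to a gap after word 17.)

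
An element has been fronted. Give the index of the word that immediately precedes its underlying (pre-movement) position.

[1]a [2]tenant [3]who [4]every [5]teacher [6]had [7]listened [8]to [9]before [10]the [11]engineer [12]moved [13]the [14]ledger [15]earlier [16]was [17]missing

The displaced element is "a tenant" (word 2).
It functions as the object of the preposition "to" of "listened", so the gap sits immediately after word 8 ("to").
Base order: Every teacher had listened to a tenant before the engineer moved the ledger earlier.

8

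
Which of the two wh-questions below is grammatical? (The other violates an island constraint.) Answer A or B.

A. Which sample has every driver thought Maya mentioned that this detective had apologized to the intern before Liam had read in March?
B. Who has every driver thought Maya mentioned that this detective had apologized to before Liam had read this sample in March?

B

In A, the wh-phrase is extracted from inside an adjunct island (introduced by "before"), which blocks movement.
In B, the extraction path crosses only that-complement boundaries, which are transparent.
So B is grammatical.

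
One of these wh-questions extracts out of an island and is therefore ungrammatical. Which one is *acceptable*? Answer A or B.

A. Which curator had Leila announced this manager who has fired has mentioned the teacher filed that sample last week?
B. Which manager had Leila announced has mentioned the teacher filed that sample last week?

B

In A, the wh-phrase is extracted from inside a complex-NP island (relative clause) (introduced by "who"), which blocks movement.
In B, the extraction path crosses only that-complement boundaries, which are transparent.
So B is grammatical.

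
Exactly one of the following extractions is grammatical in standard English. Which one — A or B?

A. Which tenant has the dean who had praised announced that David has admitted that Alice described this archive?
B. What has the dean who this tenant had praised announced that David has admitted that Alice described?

B

In A, the wh-phrase is extracted from inside a complex-NP island (relative clause) (introduced by "who"), which blocks movement.
In B, the extraction path crosses only that-complement boundaries, which are transparent.
So B is grammatical.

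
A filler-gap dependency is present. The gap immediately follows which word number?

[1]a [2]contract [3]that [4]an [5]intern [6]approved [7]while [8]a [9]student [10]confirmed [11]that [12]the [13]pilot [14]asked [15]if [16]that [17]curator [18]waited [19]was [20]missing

The displaced element is "a contract" (word 2).
It functions as the direct object of "approved", so the gap sits immediately after word 6 ("approved").
Base order: An intern approved a contract while a student confirmed that the pilot asked if that curator waited.

6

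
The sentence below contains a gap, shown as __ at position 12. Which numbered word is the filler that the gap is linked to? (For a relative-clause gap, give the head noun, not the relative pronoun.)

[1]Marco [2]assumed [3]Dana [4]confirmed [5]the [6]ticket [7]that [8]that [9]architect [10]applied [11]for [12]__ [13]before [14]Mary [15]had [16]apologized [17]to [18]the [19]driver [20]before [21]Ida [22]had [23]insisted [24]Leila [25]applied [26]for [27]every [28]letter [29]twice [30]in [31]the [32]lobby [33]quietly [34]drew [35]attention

The gap at 12 is the prepositional object of "applied", inside a relative clause.
The relative pronoun is "that" (word 7); it is bound by the head noun immediately before it.
Its filler is the head noun "ticket", at word 6.

6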